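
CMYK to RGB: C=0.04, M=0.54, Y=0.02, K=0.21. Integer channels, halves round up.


R = 255 × (1-C) × (1-K) = 255 × 0.96 × 0.79 = 193.392 → 193
G = 255 × (1-M) × (1-K) = 255 × 0.46 × 0.79 = 92.667 → 93
B = 255 × (1-Y) × (1-K) = 255 × 0.98 × 0.79 = 197.421 → 197
= RGB(193, 93, 197)


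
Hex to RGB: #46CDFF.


46 → 70 (R)
CD → 205 (G)
FF → 255 (B)
= RGB(70, 205, 255)


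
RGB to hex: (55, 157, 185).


R = 55 → 37 (hex)
G = 157 → 9D (hex)
B = 185 → B9 (hex)
Hex = #379DB9


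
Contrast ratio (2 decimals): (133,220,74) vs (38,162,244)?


Linearize each sRGB channel c=v/255: c/12.92 if c ≤ 0.04045 else ((c+0.055)/1.055)^2.4
L = 0.2126×R_lin + 0.7152×G_lin + 0.0722×B_lin
Color 1 (133,220,74):
  R=133: 133/255≈0.5216 > 0.04045 → ((0.5216+0.055)/1.055)^2.4 ≈ 0.23455
  G=220: 220/255≈0.8627 > 0.04045 → ((0.8627+0.055)/1.055)^2.4 ≈ 0.71569
  B=74: 74/255≈0.2902 > 0.04045 → ((0.2902+0.055)/1.055)^2.4 ≈ 0.06848
  L1 = 0.2126×0.23455 + 0.7152×0.71569 + 0.0722×0.06848 ≈ 0.56667
Color 2 (38,162,244):
  R=38: 38/255≈0.1490 > 0.04045 → ((0.1490+0.055)/1.055)^2.4 ≈ 0.01938
  G=162: 162/255≈0.6353 > 0.04045 → ((0.6353+0.055)/1.055)^2.4 ≈ 0.36131
  B=244: 244/255≈0.9569 > 0.04045 → ((0.9569+0.055)/1.055)^2.4 ≈ 0.90466
  L2 = 0.2126×0.01938 + 0.7152×0.36131 + 0.0722×0.90466 ≈ 0.32784
Lighter = 0.56667, Darker = 0.32784
Ratio = (L_lighter + 0.05) / (L_darker + 0.05)
Ratio = (0.56667 + 0.05) / (0.32784 + 0.05) = 0.61667 / 0.37784 ≈ 1.6321
Ratio ≈ 1.63:1


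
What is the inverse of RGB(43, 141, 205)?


Invert: (255-R, 255-G, 255-B)
R: 255-43 = 212
G: 255-141 = 114
B: 255-205 = 50
= RGB(212, 114, 50)


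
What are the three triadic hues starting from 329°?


Triadic: equally spaced at 120° intervals
H1 = 329°
H2 = (329 + 120) mod 360 = 89°
H3 = (329 + 240) mod 360 = 209°
Triadic = 329°, 89°, 209°


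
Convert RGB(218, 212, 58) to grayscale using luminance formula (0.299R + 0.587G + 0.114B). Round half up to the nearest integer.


Gray = 0.299×R + 0.587×G + 0.114×B
Gray = 0.299×218 + 0.587×212 + 0.114×58
Gray = 65.182 + 124.444 + 6.612
Gray = 196.238 → round half up → 196
Gray = 196


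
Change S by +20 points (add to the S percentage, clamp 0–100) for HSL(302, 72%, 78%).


Original S = 72%
Adjustment = +20 percentage points
New S = 72 + (20) = 92
Clamp to [0, 100] → 92
= HSL(302°, 92%, 78%)


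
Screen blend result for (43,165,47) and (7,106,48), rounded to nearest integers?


Screen: C = 255 - (255-A)×(255-B)/255, rounded to nearest integer
R: 255 - (255-43)×(255-7)/255 = 255 - 52576/255 ≈ 255 - 206.180 = 48.820 → 49
G: 255 - (255-165)×(255-106)/255 = 255 - 13410/255 ≈ 255 - 52.588 = 202.412 → 202
B: 255 - (255-47)×(255-48)/255 = 255 - 43056/255 ≈ 255 - 168.847 = 86.153 → 86
= RGB(49, 202, 86)


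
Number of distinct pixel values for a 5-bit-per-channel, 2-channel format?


Total bits = 5 bits/channel × 2 channels = 10 bits
Distinct pixel values = 2^10
= 1,024 pixel values


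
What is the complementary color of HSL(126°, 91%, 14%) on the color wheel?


Complement = opposite side of color wheel = hue + 180°
H' = (126 + 180) mod 360 = 306°
S and L unchanged.
= HSL(306°, 91%, 14%)


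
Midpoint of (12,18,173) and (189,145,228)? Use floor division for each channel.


Midpoint: each channel = ⌊(C₁+C₂)/2⌋
R: ⌊(12+189)/2⌋ = 100
G: ⌊(18+145)/2⌋ = 81
B: ⌊(173+228)/2⌋ = 200
= RGB(100, 81, 200)


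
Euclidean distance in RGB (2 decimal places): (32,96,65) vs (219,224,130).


d = √[(R₁-R₂)² + (G₁-G₂)² + (B₁-B₂)²]
d = √[(32-219)² + (96-224)² + (65-130)²]
d = √[34969 + 16384 + 4225]
d = √55578
d ≈ 235.75


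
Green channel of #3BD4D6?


Color: #3BD4D6
R = 3B = 59
G = D4 = 212
B = D6 = 214
Green = 212


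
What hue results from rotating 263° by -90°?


New hue = (H + rotation) mod 360
New hue = (263 -90) mod 360
= 173 mod 360
= 173°


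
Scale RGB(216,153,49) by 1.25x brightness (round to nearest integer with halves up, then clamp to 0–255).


Multiply each channel by 1.25, round half up, clamp to [0, 255]
R: 216×1.25 = 270 → clamp → 255
G: 153×1.25 = 191.25 → round → 191
B: 49×1.25 = 61.25 → round → 61
= RGB(255, 191, 61)


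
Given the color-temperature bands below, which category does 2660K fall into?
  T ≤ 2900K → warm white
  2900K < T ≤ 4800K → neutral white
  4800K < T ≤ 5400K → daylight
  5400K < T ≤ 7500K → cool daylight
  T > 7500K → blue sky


Temperature: 2660K
2660K ≤ 2900K → warm white
Classification: warm white


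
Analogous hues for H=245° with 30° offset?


Base hue: 245°
Left analog: (245 - 30) mod 360 = 215°
Right analog: (245 + 30) mod 360 = 275°
Analogous hues = 215° and 275°


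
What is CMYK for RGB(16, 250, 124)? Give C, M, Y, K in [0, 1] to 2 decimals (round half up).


R'=16/255≈0.0627, G'=250/255≈0.9804, B'=124/255≈0.4863
K = 1 - max(R',G',B') = 1 - 250/255 = 5/255 = 0.01960… → 0.02
(1-R'-K)/(1-K) simplifies to (max-R)/max with max = 250:
C = (250-16)/250 = 234/250 = 0.936 → 0.94
M = (250-250)/250 = 0/250 = 0 → 0.00
Y = (250-124)/250 = 126/250 = 0.504 → 0.50
= CMYK(0.94, 0.00, 0.50, 0.02)


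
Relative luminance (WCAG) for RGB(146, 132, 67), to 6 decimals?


Linearize each channel (sRGB transfer function): c = v/255; c_lin = c/12.92 if c ≤ 0.04045, else ((c+0.055)/1.055)^2.4
  R: 146/255 ≈ 0.572549 > 0.04045 → ((0.572549+0.055)/1.055)^2.4 ≈ 0.287441
  G: 132/255 ≈ 0.517647 > 0.04045 → ((0.517647+0.055)/1.055)^2.4 ≈ 0.230740
  B: 67/255 ≈ 0.262745 > 0.04045 → ((0.262745+0.055)/1.055)^2.4 ≈ 0.056128
R_lin = 0.287441, G_lin = 0.230740, B_lin = 0.056128
L = 0.2126×R + 0.7152×G + 0.0722×B
L = 0.2126×0.287441 + 0.7152×0.230740 + 0.0722×0.056128
L ≈ 0.230188


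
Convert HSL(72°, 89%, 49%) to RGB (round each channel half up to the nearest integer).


H=72°, S=0.89, L=0.49
C = (1-|2L-1|)×S = (1-|-0.02|)×0.89 = 0.8722
H' = H/60 = 72/60 ≈ 1.2000; X = C×(1-|H' mod 2 - 1|) = 0.69776
m = L - C/2 = 0.49 - 0.4361 = 0.0539
Sector ⌊H'⌋ = 1 → (R',G',B') = (0.69776, 0.8722, 0.0)
RGB = ((R'+m)×255, (G'+m)×255, (B'+m)×255) = (191.6733, 236.1555, 13.7445)
Round half up → RGB(192, 236, 14)


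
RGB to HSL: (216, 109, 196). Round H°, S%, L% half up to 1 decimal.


Normalize: R'=216/255≈0.8471, G'=109/255≈0.4275, B'=196/255≈0.7686
Max=216/255, Min=109/255, Δ=Max-Min=107/255
L = (Max+Min)/2 = (216+109)/510 = 325/510 = 0.63725… → L = 63.7%
L > 0.5 → S = Δ/(2-Max-Min) = 107/(510-216-109) = 107/185 = 0.57837… → S = 57.8%
(the 1/255 factors cancel in S and H, so raw channel differences can be used)
Max is R' → H = 60 × (((G-B)/Δ) mod 6) = 60 × (((109-196)/107) mod 6)
  (-87)/107 = -0.8130…; negative, so add 6 → 5.1869…
  H = 60 × 5.1869… = 311.214…° → H = 311.2°
= HSL(311.2°, 57.8%, 63.7%)


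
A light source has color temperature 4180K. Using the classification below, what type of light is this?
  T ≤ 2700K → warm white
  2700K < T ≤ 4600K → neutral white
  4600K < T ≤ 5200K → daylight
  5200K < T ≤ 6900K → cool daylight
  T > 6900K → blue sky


Temperature: 4180K
2700K < 4180K ≤ 4600K → neutral white
Classification: neutral white


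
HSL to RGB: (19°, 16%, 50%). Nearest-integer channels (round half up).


H=19°, S=0.16, L=0.50
C = (1-|2L-1|)×S = (1-|0.00|)×0.16 = 0.16
H' = H/60 = 19/60 ≈ 0.3167; X = C×(1-|H' mod 2 - 1|) ≈ 0.0507
m = L - C/2 = 0.50 - 0.08 = 0.42
Sector ⌊H'⌋ = 0 → (R',G',B') = (0.16, ≈0.0507, 0.0)
RGB = ((R'+m)×255, (G'+m)×255, (B'+m)×255) = (147.9, 120.02, 107.1)
Round half up → RGB(148, 120, 107)


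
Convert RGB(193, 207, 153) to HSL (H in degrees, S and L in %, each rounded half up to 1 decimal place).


Normalize: R'=193/255≈0.7569, G'=207/255≈0.8118, B'=153/255≈0.6000
Max=207/255, Min=153/255, Δ=Max-Min=54/255
L = (Max+Min)/2 = (207+153)/510 = 360/510 = 0.70588… → L = 70.6%
L > 0.5 → S = Δ/(2-Max-Min) = 54/(510-207-153) = 54/150 = 0.36 → S = 36.0%
(the 1/255 factors cancel in S and H, so raw channel differences can be used)
Max is G' → H = 60 × ((B-R)/Δ + 2) = 60 × ((153-193)/54 + 2)
  -40/54 + 2 = -0.7407… + 2 = 1.2592…
  H = 60 × 1.2592… = 75.555…° → H = 75.6°
= HSL(75.6°, 36.0%, 70.6%)


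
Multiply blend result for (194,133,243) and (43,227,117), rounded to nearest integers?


Multiply: C = A×B/255, rounded to nearest integer
R: 194×43/255 = 8342/255 ≈ 32.714 → 33
G: 133×227/255 = 30191/255 ≈ 118.396 → 118
B: 243×117/255 = 28431/255 ≈ 111.494 → 111
= RGB(33, 118, 111)


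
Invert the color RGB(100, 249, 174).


Invert: (255-R, 255-G, 255-B)
R: 255-100 = 155
G: 255-249 = 6
B: 255-174 = 81
= RGB(155, 6, 81)


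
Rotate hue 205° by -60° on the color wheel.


New hue = (H + rotation) mod 360
New hue = (205 -60) mod 360
= 145 mod 360
= 145°


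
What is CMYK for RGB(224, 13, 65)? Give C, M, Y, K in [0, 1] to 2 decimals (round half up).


R'=224/255≈0.8784, G'=13/255≈0.0510, B'=65/255≈0.2549
K = 1 - max(R',G',B') = 1 - 224/255 = 31/255 = 0.12156… → 0.12
(1-R'-K)/(1-K) simplifies to (max-R)/max with max = 224:
C = (224-224)/224 = 0/224 = 0 → 0.00
M = (224-13)/224 = 211/224 = 0.94196… → 0.94
Y = (224-65)/224 = 159/224 = 0.70982… → 0.71
= CMYK(0.00, 0.94, 0.71, 0.12)


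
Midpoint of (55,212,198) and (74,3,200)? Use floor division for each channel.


Midpoint: each channel = ⌊(C₁+C₂)/2⌋
R: ⌊(55+74)/2⌋ = 64
G: ⌊(212+3)/2⌋ = 107
B: ⌊(198+200)/2⌋ = 199
= RGB(64, 107, 199)


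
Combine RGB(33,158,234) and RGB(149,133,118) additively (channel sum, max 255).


Additive: each channel = min(255, C₁+C₂)
R: 33+149 = 182 → 182
G: 158+133 = 291 → 255
B: 234+118 = 352 → 255
= RGB(182, 255, 255)


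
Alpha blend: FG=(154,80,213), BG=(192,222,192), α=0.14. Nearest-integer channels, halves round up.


C = α×F + (1-α)×B, with 1-α = 0.86
R: 0.14×154 + 0.86×192 = 21.56 + 165.12 = 186.68 → 187
G: 0.14×80 + 0.86×222 = 11.20 + 190.92 = 202.12 → 202
B: 0.14×213 + 0.86×192 = 29.82 + 165.12 = 194.94 → 195
= RGB(187, 202, 195)


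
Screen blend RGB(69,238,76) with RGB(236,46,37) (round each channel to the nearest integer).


Screen: C = 255 - (255-A)×(255-B)/255, rounded to nearest integer
R: 255 - (255-69)×(255-236)/255 = 255 - 3534/255 ≈ 255 - 13.859 = 241.141 → 241
G: 255 - (255-238)×(255-46)/255 = 255 - 3553/255 ≈ 255 - 13.933 = 241.067 → 241
B: 255 - (255-76)×(255-37)/255 = 255 - 39022/255 ≈ 255 - 153.027 = 101.973 → 102
= RGB(241, 241, 102)


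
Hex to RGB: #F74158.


F7 → 247 (R)
41 → 65 (G)
58 → 88 (B)
= RGB(247, 65, 88)


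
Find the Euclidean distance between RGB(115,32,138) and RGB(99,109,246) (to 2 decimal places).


d = √[(R₁-R₂)² + (G₁-G₂)² + (B₁-B₂)²]
d = √[(115-99)² + (32-109)² + (138-246)²]
d = √[256 + 5929 + 11664]
d = √17849
d ≈ 133.60


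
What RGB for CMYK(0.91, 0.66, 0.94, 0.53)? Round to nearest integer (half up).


R = 255 × (1-C) × (1-K) = 255 × 0.09 × 0.47 = 10.7865 → 11
G = 255 × (1-M) × (1-K) = 255 × 0.34 × 0.47 = 40.749 → 41
B = 255 × (1-Y) × (1-K) = 255 × 0.06 × 0.47 = 7.191 → 7
= RGB(11, 41, 7)


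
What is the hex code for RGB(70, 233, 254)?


R = 70 → 46 (hex)
G = 233 → E9 (hex)
B = 254 → FE (hex)
Hex = #46E9FE


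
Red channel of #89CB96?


Color: #89CB96
R = 89 = 137
G = CB = 203
B = 96 = 150
Red = 137


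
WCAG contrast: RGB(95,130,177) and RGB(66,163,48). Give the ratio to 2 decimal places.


Linearize each sRGB channel c=v/255: c/12.92 if c ≤ 0.04045 else ((c+0.055)/1.055)^2.4
L = 0.2126×R_lin + 0.7152×G_lin + 0.0722×B_lin
Color 1 (95,130,177):
  R=95: 95/255≈0.3725 > 0.04045 → ((0.3725+0.055)/1.055)^2.4 ≈ 0.11444
  G=130: 130/255≈0.5098 > 0.04045 → ((0.5098+0.055)/1.055)^2.4 ≈ 0.22323
  B=177: 177/255≈0.6941 > 0.04045 → ((0.6941+0.055)/1.055)^2.4 ≈ 0.43966
  L1 = 0.2126×0.11444 + 0.7152×0.22323 + 0.0722×0.43966 ≈ 0.21572
Color 2 (66,163,48):
  R=66: 66/255≈0.2588 > 0.04045 → ((0.2588+0.055)/1.055)^2.4 ≈ 0.05448
  G=163: 163/255≈0.6392 > 0.04045 → ((0.6392+0.055)/1.055)^2.4 ≈ 0.36625
  B=48: 48/255≈0.1882 > 0.04045 → ((0.1882+0.055)/1.055)^2.4 ≈ 0.02956
  L2 = 0.2126×0.05448 + 0.7152×0.36625 + 0.0722×0.02956 ≈ 0.27566
Lighter = 0.27566, Darker = 0.21572
Ratio = (L_lighter + 0.05) / (L_darker + 0.05)
Ratio = (0.27566 + 0.05) / (0.21572 + 0.05) = 0.32566 / 0.26572 ≈ 1.2256
Ratio ≈ 1.23:1


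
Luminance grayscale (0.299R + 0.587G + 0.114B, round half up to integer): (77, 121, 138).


Gray = 0.299×R + 0.587×G + 0.114×B
Gray = 0.299×77 + 0.587×121 + 0.114×138
Gray = 23.023 + 71.027 + 15.732
Gray = 109.782 → round half up → 110
Gray = 110


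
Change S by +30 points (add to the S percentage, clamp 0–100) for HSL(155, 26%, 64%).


Original S = 26%
Adjustment = +30 percentage points
New S = 26 + (30) = 56
Clamp to [0, 100] → 56
= HSL(155°, 56%, 64%)


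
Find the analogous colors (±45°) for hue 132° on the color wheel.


Base hue: 132°
Left analog: (132 - 45) mod 360 = 87°
Right analog: (132 + 45) mod 360 = 177°
Analogous hues = 87° and 177°


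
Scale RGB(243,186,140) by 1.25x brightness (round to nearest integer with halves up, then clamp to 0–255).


Multiply each channel by 1.25, round half up, clamp to [0, 255]
R: 243×1.25 = 303.75 → round → 304 → clamp → 255
G: 186×1.25 = 232.5 → round → 233
B: 140×1.25 = 175
= RGB(255, 233, 175)


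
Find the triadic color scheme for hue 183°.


Triadic: equally spaced at 120° intervals
H1 = 183°
H2 = (183 + 120) mod 360 = 303°
H3 = (183 + 240) mod 360 = 63°
Triadic = 183°, 303°, 63°


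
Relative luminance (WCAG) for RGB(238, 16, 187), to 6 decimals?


Linearize each channel (sRGB transfer function): c = v/255; c_lin = c/12.92 if c ≤ 0.04045, else ((c+0.055)/1.055)^2.4
  R: 238/255 ≈ 0.933333 > 0.04045 → ((0.933333+0.055)/1.055)^2.4 ≈ 0.854993
  G: 16/255 ≈ 0.062745 > 0.04045 → ((0.062745+0.055)/1.055)^2.4 ≈ 0.005182
  B: 187/255 ≈ 0.733333 > 0.04045 → ((0.733333+0.055)/1.055)^2.4 ≈ 0.496933
R_lin = 0.854993, G_lin = 0.005182, B_lin = 0.496933
L = 0.2126×R + 0.7152×G + 0.0722×B
L = 0.2126×0.854993 + 0.7152×0.005182 + 0.0722×0.496933
L ≈ 0.221356


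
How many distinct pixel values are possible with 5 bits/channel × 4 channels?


Total bits = 5 bits/channel × 4 channels = 20 bits
Distinct pixel values = 2^20
= 1,048,576 pixel values


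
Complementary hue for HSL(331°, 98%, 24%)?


Complement = opposite side of color wheel = hue + 180°
H' = (331 + 180) mod 360 = 151°
S and L unchanged.
= HSL(151°, 98%, 24%)


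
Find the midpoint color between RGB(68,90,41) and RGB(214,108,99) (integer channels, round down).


Midpoint: each channel = ⌊(C₁+C₂)/2⌋
R: ⌊(68+214)/2⌋ = 141
G: ⌊(90+108)/2⌋ = 99
B: ⌊(41+99)/2⌋ = 70
= RGB(141, 99, 70)


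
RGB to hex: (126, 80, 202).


R = 126 → 7E (hex)
G = 80 → 50 (hex)
B = 202 → CA (hex)
Hex = #7E50CA


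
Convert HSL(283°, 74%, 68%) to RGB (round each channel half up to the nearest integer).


H=283°, S=0.74, L=0.68
C = (1-|2L-1|)×S = (1-|0.36|)×0.74 = 0.4736
H' = H/60 = 283/60 ≈ 4.7167; X = C×(1-|H' mod 2 - 1|) ≈ 0.3394
m = L - C/2 = 0.68 - 0.2368 = 0.4432
Sector ⌊H'⌋ = 4 → (R',G',B') = (≈0.3394, 0.0, 0.4736)
RGB = ((R'+m)×255, (G'+m)×255, (B'+m)×255) = (199.5664, 113.016, 233.784)
Round half up → RGB(200, 113, 234)


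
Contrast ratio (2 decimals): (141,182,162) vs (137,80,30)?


Linearize each sRGB channel c=v/255: c/12.92 if c ≤ 0.04045 else ((c+0.055)/1.055)^2.4
L = 0.2126×R_lin + 0.7152×G_lin + 0.0722×B_lin
Color 1 (141,182,162):
  R=141: 141/255≈0.5529 > 0.04045 → ((0.5529+0.055)/1.055)^2.4 ≈ 0.26636
  G=182: 182/255≈0.7137 > 0.04045 → ((0.7137+0.055)/1.055)^2.4 ≈ 0.46778
  B=162: 162/255≈0.6353 > 0.04045 → ((0.6353+0.055)/1.055)^2.4 ≈ 0.36131
  L1 = 0.2126×0.26636 + 0.7152×0.46778 + 0.0722×0.36131 ≈ 0.41727
Color 2 (137,80,30):
  R=137: 137/255≈0.5373 > 0.04045 → ((0.5373+0.055)/1.055)^2.4 ≈ 0.25016
  G=80: 80/255≈0.3137 > 0.04045 → ((0.3137+0.055)/1.055)^2.4 ≈ 0.08022
  B=30: 30/255≈0.1176 > 0.04045 → ((0.1176+0.055)/1.055)^2.4 ≈ 0.01298
  L2 = 0.2126×0.25016 + 0.7152×0.08022 + 0.0722×0.01298 ≈ 0.11149
Lighter = 0.41727, Darker = 0.11149
Ratio = (L_lighter + 0.05) / (L_darker + 0.05)
Ratio = (0.41727 + 0.05) / (0.11149 + 0.05) = 0.46727 / 0.16149 ≈ 2.8934
Ratio ≈ 2.89:1


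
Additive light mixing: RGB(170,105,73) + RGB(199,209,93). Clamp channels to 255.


Additive: each channel = min(255, C₁+C₂)
R: 170+199 = 369 → 255
G: 105+209 = 314 → 255
B: 73+93 = 166 → 166
= RGB(255, 255, 166)


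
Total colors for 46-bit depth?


Colors = 2^bits = 2^46
= 70,368,744,177,664 colors


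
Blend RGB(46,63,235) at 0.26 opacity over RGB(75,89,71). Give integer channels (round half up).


C = α×F + (1-α)×B, with 1-α = 0.74
R: 0.26×46 + 0.74×75 = 11.96 + 55.50 = 67.46 → 67
G: 0.26×63 + 0.74×89 = 16.38 + 65.86 = 82.24 → 82
B: 0.26×235 + 0.74×71 = 61.10 + 52.54 = 113.64 → 114
= RGB(67, 82, 114)


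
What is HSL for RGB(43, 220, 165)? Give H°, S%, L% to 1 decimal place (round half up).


Normalize: R'=43/255≈0.1686, G'=220/255≈0.8627, B'=165/255≈0.6471
Max=220/255, Min=43/255, Δ=Max-Min=177/255
L = (Max+Min)/2 = (220+43)/510 = 263/510 = 0.51568… → L = 51.6%
L > 0.5 → S = Δ/(2-Max-Min) = 177/(510-220-43) = 177/247 = 0.71659… → S = 71.7%
(the 1/255 factors cancel in S and H, so raw channel differences can be used)
Max is G' → H = 60 × ((B-R)/Δ + 2) = 60 × ((165-43)/177 + 2)
  122/177 + 2 = 0.6892… + 2 = 2.6892…
  H = 60 × 2.6892… = 161.355…° → H = 161.4°
= HSL(161.4°, 71.7%, 51.6%)


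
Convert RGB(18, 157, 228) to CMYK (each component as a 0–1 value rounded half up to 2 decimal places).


R'=18/255≈0.0706, G'=157/255≈0.6157, B'=228/255≈0.8941
K = 1 - max(R',G',B') = 1 - 228/255 = 27/255 = 0.10588… → 0.11
(1-R'-K)/(1-K) simplifies to (max-R)/max with max = 228:
C = (228-18)/228 = 210/228 = 0.92105… → 0.92
M = (228-157)/228 = 71/228 = 0.31140… → 0.31
Y = (228-228)/228 = 0/228 = 0 → 0.00
= CMYK(0.92, 0.31, 0.00, 0.11)


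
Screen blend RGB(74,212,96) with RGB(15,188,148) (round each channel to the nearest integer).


Screen: C = 255 - (255-A)×(255-B)/255, rounded to nearest integer
R: 255 - (255-74)×(255-15)/255 = 255 - 43440/255 ≈ 255 - 170.353 = 84.647 → 85
G: 255 - (255-212)×(255-188)/255 = 255 - 2881/255 ≈ 255 - 11.298 = 243.702 → 244
B: 255 - (255-96)×(255-148)/255 = 255 - 17013/255 ≈ 255 - 66.718 = 188.282 → 188
= RGB(85, 244, 188)


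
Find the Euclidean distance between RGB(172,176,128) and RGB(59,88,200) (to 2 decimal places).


d = √[(R₁-R₂)² + (G₁-G₂)² + (B₁-B₂)²]
d = √[(172-59)² + (176-88)² + (128-200)²]
d = √[12769 + 7744 + 5184]
d = √25697
d ≈ 160.30


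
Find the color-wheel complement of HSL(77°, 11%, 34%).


Complement = opposite side of color wheel = hue + 180°
H' = (77 + 180) mod 360 = 257°
S and L unchanged.
= HSL(257°, 11%, 34%)


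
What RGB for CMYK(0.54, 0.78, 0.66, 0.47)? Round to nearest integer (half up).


R = 255 × (1-C) × (1-K) = 255 × 0.46 × 0.53 = 62.169 → 62
G = 255 × (1-M) × (1-K) = 255 × 0.22 × 0.53 = 29.733 → 30
B = 255 × (1-Y) × (1-K) = 255 × 0.34 × 0.53 = 45.951 → 46
= RGB(62, 30, 46)


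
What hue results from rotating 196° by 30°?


New hue = (H + rotation) mod 360
New hue = (196 + 30) mod 360
= 226 mod 360
= 226°


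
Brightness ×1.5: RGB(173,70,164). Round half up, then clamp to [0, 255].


Multiply each channel by 1.5, round half up, clamp to [0, 255]
R: 173×1.5 = 259.5 → round → 260 → clamp → 255
G: 70×1.5 = 105
B: 164×1.5 = 246
= RGB(255, 105, 246)


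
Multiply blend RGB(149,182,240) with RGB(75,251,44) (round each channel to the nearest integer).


Multiply: C = A×B/255, rounded to nearest integer
R: 149×75/255 = 11175/255 ≈ 43.824 → 44
G: 182×251/255 = 45682/255 ≈ 179.145 → 179
B: 240×44/255 = 10560/255 ≈ 41.412 → 41
= RGB(44, 179, 41)


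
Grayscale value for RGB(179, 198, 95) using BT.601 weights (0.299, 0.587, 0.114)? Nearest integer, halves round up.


Gray = 0.299×R + 0.587×G + 0.114×B
Gray = 0.299×179 + 0.587×198 + 0.114×95
Gray = 53.521 + 116.226 + 10.830
Gray = 180.577 → round half up → 181
Gray = 181


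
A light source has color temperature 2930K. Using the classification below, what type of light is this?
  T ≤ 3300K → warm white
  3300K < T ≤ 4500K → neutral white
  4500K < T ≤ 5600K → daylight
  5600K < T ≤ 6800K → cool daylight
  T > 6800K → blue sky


Temperature: 2930K
2930K ≤ 3300K → warm white
Classification: warm white


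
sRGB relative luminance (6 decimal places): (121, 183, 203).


Linearize each channel (sRGB transfer function): c = v/255; c_lin = c/12.92 if c ≤ 0.04045, else ((c+0.055)/1.055)^2.4
  R: 121/255 ≈ 0.474510 > 0.04045 → ((0.474510+0.055)/1.055)^2.4 ≈ 0.191202
  G: 183/255 ≈ 0.717647 > 0.04045 → ((0.717647+0.055)/1.055)^2.4 ≈ 0.473531
  B: 203/255 ≈ 0.796078 > 0.04045 → ((0.796078+0.055)/1.055)^2.4 ≈ 0.597202
R_lin = 0.191202, G_lin = 0.473531, B_lin = 0.597202
L = 0.2126×R + 0.7152×G + 0.0722×B
L = 0.2126×0.191202 + 0.7152×0.473531 + 0.0722×0.597202
L ≈ 0.422437


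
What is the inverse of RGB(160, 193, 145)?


Invert: (255-R, 255-G, 255-B)
R: 255-160 = 95
G: 255-193 = 62
B: 255-145 = 110
= RGB(95, 62, 110)


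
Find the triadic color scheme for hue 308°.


Triadic: equally spaced at 120° intervals
H1 = 308°
H2 = (308 + 120) mod 360 = 68°
H3 = (308 + 240) mod 360 = 188°
Triadic = 308°, 68°, 188°


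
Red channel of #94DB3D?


Color: #94DB3D
R = 94 = 148
G = DB = 219
B = 3D = 61
Red = 148


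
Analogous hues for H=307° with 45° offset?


Base hue: 307°
Left analog: (307 - 45) mod 360 = 262°
Right analog: (307 + 45) mod 360 = 352°
Analogous hues = 262° and 352°


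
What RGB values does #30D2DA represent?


30 → 48 (R)
D2 → 210 (G)
DA → 218 (B)
= RGB(48, 210, 218)


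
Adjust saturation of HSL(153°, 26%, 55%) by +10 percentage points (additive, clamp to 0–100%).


Original S = 26%
Adjustment = +10 percentage points
New S = 26 + (10) = 36
Clamp to [0, 100] → 36
= HSL(153°, 36%, 55%)


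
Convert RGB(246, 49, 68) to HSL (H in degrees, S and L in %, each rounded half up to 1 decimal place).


Normalize: R'=246/255≈0.9647, G'=49/255≈0.1922, B'=68/255≈0.2667
Max=246/255, Min=49/255, Δ=Max-Min=197/255
L = (Max+Min)/2 = (246+49)/510 = 295/510 = 0.57843… → L = 57.8%
L > 0.5 → S = Δ/(2-Max-Min) = 197/(510-246-49) = 197/215 = 0.91627… → S = 91.6%
(the 1/255 factors cancel in S and H, so raw channel differences can be used)
Max is R' → H = 60 × (((G-B)/Δ) mod 6) = 60 × (((49-68)/197) mod 6)
  (-19)/197 = -0.0964…; negative, so add 6 → 5.9035…
  H = 60 × 5.9035… = 354.213…° → H = 354.2°
= HSL(354.2°, 91.6%, 57.8%)


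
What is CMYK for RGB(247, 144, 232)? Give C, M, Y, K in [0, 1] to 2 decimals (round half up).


R'=247/255≈0.9686, G'=144/255≈0.5647, B'=232/255≈0.9098
K = 1 - max(R',G',B') = 1 - 247/255 = 8/255 = 0.03137… → 0.03
(1-R'-K)/(1-K) simplifies to (max-R)/max with max = 247:
C = (247-247)/247 = 0/247 = 0 → 0.00
M = (247-144)/247 = 103/247 = 0.41700… → 0.42
Y = (247-232)/247 = 15/247 = 0.06072… → 0.06
= CMYK(0.00, 0.42, 0.06, 0.03)


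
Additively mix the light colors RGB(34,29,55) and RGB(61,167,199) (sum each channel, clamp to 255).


Additive: each channel = min(255, C₁+C₂)
R: 34+61 = 95 → 95
G: 29+167 = 196 → 196
B: 55+199 = 254 → 254
= RGB(95, 196, 254)


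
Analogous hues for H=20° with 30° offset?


Base hue: 20°
Left analog: (20 - 30) mod 360 = 350°
Right analog: (20 + 30) mod 360 = 50°
Analogous hues = 350° and 50°


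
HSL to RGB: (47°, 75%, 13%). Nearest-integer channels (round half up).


H=47°, S=0.75, L=0.13
C = (1-|2L-1|)×S = (1-|-0.74|)×0.75 = 0.195
H' = H/60 = 47/60 ≈ 0.7833; X = C×(1-|H' mod 2 - 1|) = 0.15275
m = L - C/2 = 0.13 - 0.0975 = 0.0325
Sector ⌊H'⌋ = 0 → (R',G',B') = (0.195, 0.15275, 0.0)
RGB = ((R'+m)×255, (G'+m)×255, (B'+m)×255) = (58.0125, 47.23875, 8.2875)
Round half up → RGB(58, 47, 8)


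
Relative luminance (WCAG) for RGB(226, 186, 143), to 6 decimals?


Linearize each channel (sRGB transfer function): c = v/255; c_lin = c/12.92 if c ≤ 0.04045, else ((c+0.055)/1.055)^2.4
  R: 226/255 ≈ 0.886275 > 0.04045 → ((0.886275+0.055)/1.055)^2.4 ≈ 0.760525
  G: 186/255 ≈ 0.729412 > 0.04045 → ((0.729412+0.055)/1.055)^2.4 ≈ 0.491021
  B: 143/255 ≈ 0.560784 > 0.04045 → ((0.560784+0.055)/1.055)^2.4 ≈ 0.274677
R_lin = 0.760525, G_lin = 0.491021, B_lin = 0.274677
L = 0.2126×R + 0.7152×G + 0.0722×B
L = 0.2126×0.760525 + 0.7152×0.491021 + 0.0722×0.274677
L ≈ 0.532697


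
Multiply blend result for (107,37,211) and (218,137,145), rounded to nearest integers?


Multiply: C = A×B/255, rounded to nearest integer
R: 107×218/255 = 23326/255 ≈ 91.475 → 91
G: 37×137/255 = 5069/255 ≈ 19.878 → 20
B: 211×145/255 = 30595/255 ≈ 119.980 → 120
= RGB(91, 20, 120)


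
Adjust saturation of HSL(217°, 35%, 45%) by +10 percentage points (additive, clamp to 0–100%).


Original S = 35%
Adjustment = +10 percentage points
New S = 35 + (10) = 45
Clamp to [0, 100] → 45
= HSL(217°, 45%, 45%)


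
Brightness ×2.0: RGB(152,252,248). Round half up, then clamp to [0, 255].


Multiply each channel by 2.0, round half up, clamp to [0, 255]
R: 152×2.0 = 304 → clamp → 255
G: 252×2.0 = 504 → clamp → 255
B: 248×2.0 = 496 → clamp → 255
= RGB(255, 255, 255)


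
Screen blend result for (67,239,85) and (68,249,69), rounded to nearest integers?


Screen: C = 255 - (255-A)×(255-B)/255, rounded to nearest integer
R: 255 - (255-67)×(255-68)/255 = 255 - 35156/255 ≈ 255 - 137.867 = 117.133 → 117
G: 255 - (255-239)×(255-249)/255 = 255 - 96/255 ≈ 255 - 0.376 = 254.624 → 255
B: 255 - (255-85)×(255-69)/255 = 255 - 31620/255 ≈ 255 - 124.000 = 131.000 → 131
= RGB(117, 255, 131)


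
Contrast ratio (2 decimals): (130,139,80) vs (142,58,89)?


Linearize each sRGB channel c=v/255: c/12.92 if c ≤ 0.04045 else ((c+0.055)/1.055)^2.4
L = 0.2126×R_lin + 0.7152×G_lin + 0.0722×B_lin
Color 1 (130,139,80):
  R=130: 130/255≈0.5098 > 0.04045 → ((0.5098+0.055)/1.055)^2.4 ≈ 0.22323
  G=139: 139/255≈0.5451 > 0.04045 → ((0.5451+0.055)/1.055)^2.4 ≈ 0.25818
  B=80: 80/255≈0.3137 > 0.04045 → ((0.3137+0.055)/1.055)^2.4 ≈ 0.08022
  L1 = 0.2126×0.22323 + 0.7152×0.25818 + 0.0722×0.08022 ≈ 0.23790
Color 2 (142,58,89):
  R=142: 142/255≈0.5569 > 0.04045 → ((0.5569+0.055)/1.055)^2.4 ≈ 0.27050
  G=58: 58/255≈0.2275 > 0.04045 → ((0.2275+0.055)/1.055)^2.4 ≈ 0.04231
  B=89: 89/255≈0.3490 > 0.04045 → ((0.3490+0.055)/1.055)^2.4 ≈ 0.09990
  L2 = 0.2126×0.27050 + 0.7152×0.04231 + 0.0722×0.09990 ≈ 0.09498
Lighter = 0.23790, Darker = 0.09498
Ratio = (L_lighter + 0.05) / (L_darker + 0.05)
Ratio = (0.23790 + 0.05) / (0.09498 + 0.05) = 0.28790 / 0.14498 ≈ 1.9858
Ratio ≈ 1.99:1


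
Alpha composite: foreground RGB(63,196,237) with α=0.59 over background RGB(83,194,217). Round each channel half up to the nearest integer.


C = α×F + (1-α)×B, with 1-α = 0.41
R: 0.59×63 + 0.41×83 = 37.17 + 34.03 = 71.20 → 71
G: 0.59×196 + 0.41×194 = 115.64 + 79.54 = 195.18 → 195
B: 0.59×237 + 0.41×217 = 139.83 + 88.97 = 228.80 → 229
= RGB(71, 195, 229)


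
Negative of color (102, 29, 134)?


Invert: (255-R, 255-G, 255-B)
R: 255-102 = 153
G: 255-29 = 226
B: 255-134 = 121
= RGB(153, 226, 121)


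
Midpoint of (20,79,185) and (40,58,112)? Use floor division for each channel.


Midpoint: each channel = ⌊(C₁+C₂)/2⌋
R: ⌊(20+40)/2⌋ = 30
G: ⌊(79+58)/2⌋ = 68
B: ⌊(185+112)/2⌋ = 148
= RGB(30, 68, 148)


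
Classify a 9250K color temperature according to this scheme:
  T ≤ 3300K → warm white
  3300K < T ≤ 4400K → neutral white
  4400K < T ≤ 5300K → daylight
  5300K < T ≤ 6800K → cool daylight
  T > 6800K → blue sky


Temperature: 9250K
9250K > 6800K → blue sky
Classification: blue sky


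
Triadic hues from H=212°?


Triadic: equally spaced at 120° intervals
H1 = 212°
H2 = (212 + 120) mod 360 = 332°
H3 = (212 + 240) mod 360 = 92°
Triadic = 212°, 332°, 92°


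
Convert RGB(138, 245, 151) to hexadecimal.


R = 138 → 8A (hex)
G = 245 → F5 (hex)
B = 151 → 97 (hex)
Hex = #8AF597


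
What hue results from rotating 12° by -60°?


New hue = (H + rotation) mod 360
New hue = (12 -60) mod 360
= -48 mod 360
= 312°


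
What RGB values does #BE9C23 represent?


BE → 190 (R)
9C → 156 (G)
23 → 35 (B)
= RGB(190, 156, 35)


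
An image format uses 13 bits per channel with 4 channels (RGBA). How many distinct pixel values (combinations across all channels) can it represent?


Total bits = 13 bits/channel × 4 channels = 52 bits
Distinct pixel values = 2^52
= 4,503,599,627,370,496 pixel values


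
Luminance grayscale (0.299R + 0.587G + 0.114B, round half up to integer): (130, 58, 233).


Gray = 0.299×R + 0.587×G + 0.114×B
Gray = 0.299×130 + 0.587×58 + 0.114×233
Gray = 38.870 + 34.046 + 26.562
Gray = 99.478 → round half up → 99
Gray = 99


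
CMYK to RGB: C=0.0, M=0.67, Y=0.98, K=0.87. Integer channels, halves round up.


R = 255 × (1-C) × (1-K) = 255 × 1.00 × 0.13 = 33.15 → 33
G = 255 × (1-M) × (1-K) = 255 × 0.33 × 0.13 = 10.9395 → 11
B = 255 × (1-Y) × (1-K) = 255 × 0.02 × 0.13 = 0.663 → 1
= RGB(33, 11, 1)


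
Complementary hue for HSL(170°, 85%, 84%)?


Complement = opposite side of color wheel = hue + 180°
H' = (170 + 180) mod 360 = 350°
S and L unchanged.
= HSL(350°, 85%, 84%)


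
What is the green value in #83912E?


Color: #83912E
R = 83 = 131
G = 91 = 145
B = 2E = 46
Green = 145


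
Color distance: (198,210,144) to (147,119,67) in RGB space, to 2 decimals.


d = √[(R₁-R₂)² + (G₁-G₂)² + (B₁-B₂)²]
d = √[(198-147)² + (210-119)² + (144-67)²]
d = √[2601 + 8281 + 5929]
d = √16811
d ≈ 129.66


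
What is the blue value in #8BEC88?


Color: #8BEC88
R = 8B = 139
G = EC = 236
B = 88 = 136
Blue = 136


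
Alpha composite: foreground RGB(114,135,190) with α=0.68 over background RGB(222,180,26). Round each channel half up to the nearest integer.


C = α×F + (1-α)×B, with 1-α = 0.32
R: 0.68×114 + 0.32×222 = 77.52 + 71.04 = 148.56 → 149
G: 0.68×135 + 0.32×180 = 91.80 + 57.60 = 149.40 → 149
B: 0.68×190 + 0.32×26 = 129.20 + 8.32 = 137.52 → 138
= RGB(149, 149, 138)


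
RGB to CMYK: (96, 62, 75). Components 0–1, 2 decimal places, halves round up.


R'=96/255≈0.3765, G'=62/255≈0.2431, B'=75/255≈0.2941
K = 1 - max(R',G',B') = 1 - 96/255 = 159/255 = 0.62352… → 0.62
(1-R'-K)/(1-K) simplifies to (max-R)/max with max = 96:
C = (96-96)/96 = 0/96 = 0 → 0.00
M = (96-62)/96 = 34/96 = 0.35416… → 0.35
Y = (96-75)/96 = 21/96 = 0.21875 → 0.22
= CMYK(0.00, 0.35, 0.22, 0.62)


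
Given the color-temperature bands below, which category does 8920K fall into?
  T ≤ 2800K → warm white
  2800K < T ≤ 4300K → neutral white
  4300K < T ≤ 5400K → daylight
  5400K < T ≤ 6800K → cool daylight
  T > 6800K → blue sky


Temperature: 8920K
8920K > 6800K → blue sky
Classification: blue sky


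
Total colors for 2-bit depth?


Colors = 2^bits = 2^2
= 4 colors


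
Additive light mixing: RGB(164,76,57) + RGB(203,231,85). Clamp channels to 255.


Additive: each channel = min(255, C₁+C₂)
R: 164+203 = 367 → 255
G: 76+231 = 307 → 255
B: 57+85 = 142 → 142
= RGB(255, 255, 142)


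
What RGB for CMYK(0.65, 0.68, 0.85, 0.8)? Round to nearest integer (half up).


R = 255 × (1-C) × (1-K) = 255 × 0.35 × 0.20 = 17.85 → 18
G = 255 × (1-M) × (1-K) = 255 × 0.32 × 0.20 = 16.32 → 16
B = 255 × (1-Y) × (1-K) = 255 × 0.15 × 0.20 = 7.65 → 8
= RGB(18, 16, 8)


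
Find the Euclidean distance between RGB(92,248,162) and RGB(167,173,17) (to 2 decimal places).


d = √[(R₁-R₂)² + (G₁-G₂)² + (B₁-B₂)²]
d = √[(92-167)² + (248-173)² + (162-17)²]
d = √[5625 + 5625 + 21025]
d = √32275
d ≈ 179.65


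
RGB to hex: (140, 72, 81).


R = 140 → 8C (hex)
G = 72 → 48 (hex)
B = 81 → 51 (hex)
Hex = #8C4851


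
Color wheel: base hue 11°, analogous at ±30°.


Base hue: 11°
Left analog: (11 - 30) mod 360 = 341°
Right analog: (11 + 30) mod 360 = 41°
Analogous hues = 341° and 41°


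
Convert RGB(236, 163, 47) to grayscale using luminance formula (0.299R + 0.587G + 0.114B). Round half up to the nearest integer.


Gray = 0.299×R + 0.587×G + 0.114×B
Gray = 0.299×236 + 0.587×163 + 0.114×47
Gray = 70.564 + 95.681 + 5.358
Gray = 171.603 → round half up → 172
Gray = 172


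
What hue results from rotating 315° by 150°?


New hue = (H + rotation) mod 360
New hue = (315 + 150) mod 360
= 465 mod 360
= 105°


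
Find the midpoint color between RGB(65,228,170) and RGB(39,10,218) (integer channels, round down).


Midpoint: each channel = ⌊(C₁+C₂)/2⌋
R: ⌊(65+39)/2⌋ = 52
G: ⌊(228+10)/2⌋ = 119
B: ⌊(170+218)/2⌋ = 194
= RGB(52, 119, 194)


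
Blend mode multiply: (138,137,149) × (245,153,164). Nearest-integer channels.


Multiply: C = A×B/255, rounded to nearest integer
R: 138×245/255 = 33810/255 ≈ 132.588 → 133
G: 137×153/255 = 20961/255 ≈ 82.200 → 82
B: 149×164/255 = 24436/255 ≈ 95.827 → 96
= RGB(133, 82, 96)


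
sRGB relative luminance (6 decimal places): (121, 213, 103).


Linearize each channel (sRGB transfer function): c = v/255; c_lin = c/12.92 if c ≤ 0.04045, else ((c+0.055)/1.055)^2.4
  R: 121/255 ≈ 0.474510 > 0.04045 → ((0.474510+0.055)/1.055)^2.4 ≈ 0.191202
  G: 213/255 ≈ 0.835294 > 0.04045 → ((0.835294+0.055)/1.055)^2.4 ≈ 0.665387
  B: 103/255 ≈ 0.403922 > 0.04045 → ((0.403922+0.055)/1.055)^2.4 ≈ 0.135633
R_lin = 0.191202, G_lin = 0.665387, B_lin = 0.135633
L = 0.2126×R + 0.7152×G + 0.0722×B
L = 0.2126×0.191202 + 0.7152×0.665387 + 0.0722×0.135633
L ≈ 0.526327


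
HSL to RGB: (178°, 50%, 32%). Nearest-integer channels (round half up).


H=178°, S=0.50, L=0.32
C = (1-|2L-1|)×S = (1-|-0.36|)×0.50 = 0.32
H' = H/60 = 178/60 ≈ 2.9667; X = C×(1-|H' mod 2 - 1|) ≈ 0.3093
m = L - C/2 = 0.32 - 0.16 = 0.16
Sector ⌊H'⌋ = 2 → (R',G',B') = (0.0, 0.32, ≈0.3093)
RGB = ((R'+m)×255, (G'+m)×255, (B'+m)×255) = (40.8, 122.4, 119.68)
Round half up → RGB(41, 122, 120)


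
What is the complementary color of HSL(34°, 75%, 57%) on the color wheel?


Complement = opposite side of color wheel = hue + 180°
H' = (34 + 180) mod 360 = 214°
S and L unchanged.
= HSL(214°, 75%, 57%)


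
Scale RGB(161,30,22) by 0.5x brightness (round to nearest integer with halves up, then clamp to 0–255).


Multiply each channel by 0.5, round half up, clamp to [0, 255]
R: 161×0.5 = 80.5 → round → 81
G: 30×0.5 = 15
B: 22×0.5 = 11
= RGB(81, 15, 11)


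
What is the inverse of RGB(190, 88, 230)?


Invert: (255-R, 255-G, 255-B)
R: 255-190 = 65
G: 255-88 = 167
B: 255-230 = 25
= RGB(65, 167, 25)


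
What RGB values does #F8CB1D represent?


F8 → 248 (R)
CB → 203 (G)
1D → 29 (B)
= RGB(248, 203, 29)


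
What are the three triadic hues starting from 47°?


Triadic: equally spaced at 120° intervals
H1 = 47°
H2 = (47 + 120) mod 360 = 167°
H3 = (47 + 240) mod 360 = 287°
Triadic = 47°, 167°, 287°


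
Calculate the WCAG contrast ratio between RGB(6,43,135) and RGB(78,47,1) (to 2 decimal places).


Linearize each sRGB channel c=v/255: c/12.92 if c ≤ 0.04045 else ((c+0.055)/1.055)^2.4
L = 0.2126×R_lin + 0.7152×G_lin + 0.0722×B_lin
Color 1 (6,43,135):
  R=6: 6/255≈0.0235 ≤ 0.04045 → 0.0235/12.92 ≈ 0.00182
  G=43: 43/255≈0.1686 > 0.04045 → ((0.1686+0.055)/1.055)^2.4 ≈ 0.02416
  B=135: 135/255≈0.5294 > 0.04045 → ((0.5294+0.055)/1.055)^2.4 ≈ 0.24228
  L1 = 0.2126×0.00182 + 0.7152×0.02416 + 0.0722×0.24228 ≈ 0.03516
Color 2 (78,47,1):
  R=78: 78/255≈0.3059 > 0.04045 → ((0.3059+0.055)/1.055)^2.4 ≈ 0.07619
  G=47: 47/255≈0.1843 > 0.04045 → ((0.1843+0.055)/1.055)^2.4 ≈ 0.02843
  B=1: 1/255≈0.0039 ≤ 0.04045 → 0.0039/12.92 ≈ 0.00030
  L2 = 0.2126×0.07619 + 0.7152×0.02843 + 0.0722×0.00030 ≈ 0.03655
Lighter = 0.03655, Darker = 0.03516
Ratio = (L_lighter + 0.05) / (L_darker + 0.05)
Ratio = (0.03655 + 0.05) / (0.03516 + 0.05) = 0.08655 / 0.08516 ≈ 1.0163
Ratio ≈ 1.02:1


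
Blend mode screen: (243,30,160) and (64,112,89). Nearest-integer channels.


Screen: C = 255 - (255-A)×(255-B)/255, rounded to nearest integer
R: 255 - (255-243)×(255-64)/255 = 255 - 2292/255 ≈ 255 - 8.988 = 246.012 → 246
G: 255 - (255-30)×(255-112)/255 = 255 - 32175/255 ≈ 255 - 126.176 = 128.824 → 129
B: 255 - (255-160)×(255-89)/255 = 255 - 15770/255 ≈ 255 - 61.843 = 193.157 → 193
= RGB(246, 129, 193)


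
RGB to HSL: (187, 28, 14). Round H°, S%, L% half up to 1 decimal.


Normalize: R'=187/255≈0.7333, G'=28/255≈0.1098, B'=14/255≈0.0549
Max=187/255, Min=14/255, Δ=Max-Min=173/255
L = (Max+Min)/2 = (187+14)/510 = 201/510 = 0.39411… → L = 39.4%
L ≤ 0.5 → S = Δ/(Max+Min) = 173/(187+14) = 173/201 = 0.86069… → S = 86.1%
(the 1/255 factors cancel in S and H, so raw channel differences can be used)
Max is R' → H = 60 × (((G-B)/Δ) mod 6) = 60 × (((28-14)/173) mod 6)
  14/173 = 0.0809…
  H = 60 × 0.0809… = 4.855…° → H = 4.9°
= HSL(4.9°, 86.1%, 39.4%)


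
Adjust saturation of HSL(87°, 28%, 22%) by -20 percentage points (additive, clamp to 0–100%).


Original S = 28%
Adjustment = -20 percentage points
New S = 28 + (-20) = 8
Clamp to [0, 100] → 8
= HSL(87°, 8%, 22%)


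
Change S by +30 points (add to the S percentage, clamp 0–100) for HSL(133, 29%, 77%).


Original S = 29%
Adjustment = +30 percentage points
New S = 29 + (30) = 59
Clamp to [0, 100] → 59
= HSL(133°, 59%, 77%)


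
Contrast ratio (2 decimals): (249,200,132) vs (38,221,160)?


Linearize each sRGB channel c=v/255: c/12.92 if c ≤ 0.04045 else ((c+0.055)/1.055)^2.4
L = 0.2126×R_lin + 0.7152×G_lin + 0.0722×B_lin
Color 1 (249,200,132):
  R=249: 249/255≈0.9765 > 0.04045 → ((0.9765+0.055)/1.055)^2.4 ≈ 0.94731
  G=200: 200/255≈0.7843 > 0.04045 → ((0.7843+0.055)/1.055)^2.4 ≈ 0.57758
  B=132: 132/255≈0.5176 > 0.04045 → ((0.5176+0.055)/1.055)^2.4 ≈ 0.23074
  L1 = 0.2126×0.94731 + 0.7152×0.57758 + 0.0722×0.23074 ≈ 0.63114
Color 2 (38,221,160):
  R=38: 38/255≈0.1490 > 0.04045 → ((0.1490+0.055)/1.055)^2.4 ≈ 0.01938
  G=221: 221/255≈0.8667 > 0.04045 → ((0.8667+0.055)/1.055)^2.4 ≈ 0.72306
  B=160: 160/255≈0.6275 > 0.04045 → ((0.6275+0.055)/1.055)^2.4 ≈ 0.35153
  L2 = 0.2126×0.01938 + 0.7152×0.72306 + 0.0722×0.35153 ≈ 0.54663
Lighter = 0.63114, Darker = 0.54663
Ratio = (L_lighter + 0.05) / (L_darker + 0.05)
Ratio = (0.63114 + 0.05) / (0.54663 + 0.05) = 0.68114 / 0.59663 ≈ 1.1416
Ratio ≈ 1.14:1


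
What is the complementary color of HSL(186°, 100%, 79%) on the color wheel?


Complement = opposite side of color wheel = hue + 180°
H' = (186 + 180) mod 360 = 6°
S and L unchanged.
= HSL(6°, 100%, 79%)


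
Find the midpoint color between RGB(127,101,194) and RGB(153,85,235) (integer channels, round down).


Midpoint: each channel = ⌊(C₁+C₂)/2⌋
R: ⌊(127+153)/2⌋ = 140
G: ⌊(101+85)/2⌋ = 93
B: ⌊(194+235)/2⌋ = 214
= RGB(140, 93, 214)
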